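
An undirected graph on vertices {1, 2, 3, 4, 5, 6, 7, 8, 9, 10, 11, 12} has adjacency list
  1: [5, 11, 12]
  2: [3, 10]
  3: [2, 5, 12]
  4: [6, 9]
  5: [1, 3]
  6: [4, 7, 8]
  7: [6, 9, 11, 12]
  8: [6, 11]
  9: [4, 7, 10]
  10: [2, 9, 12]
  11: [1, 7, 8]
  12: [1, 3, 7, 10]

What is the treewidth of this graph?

A width-3 tree decomposition is:
Bags: B1 = {4, 6, 8, 9}  B2 = {6, 7, 8, 9}  B3 = {7, 8, 9, 11}  B4 = {7, 9, 10, 11}  B5 = {7, 10, 11, 12}  B6 = {1, 10, 11, 12}  B7 = {1, 2, 10, 12}  B8 = {1, 2, 3, 12}  B9 = {1, 2, 3, 5}
Tree: B1–B2, B2–B3, B3–B4, B4–B5, B5–B6, B6–B7, B7–B8, B8–B9
The largest bag has 4 vertices, giving width 3; this decomposition certifies tw(G) ≤ 3. For the lower bound: the 4 vertex sets {4,6,8}, {9}, {7}, {1,10,11,12} are disjoint, each induces a connected subgraph, and every pair is joined by at least one edge of G. Contracting each set to a single vertex therefore yields K_{4} as a minor, and since treewidth is minor-monotone, tw(G) ≥ tw(K_{4}) = 3. Combining the bounds, tw(G) = 3.

3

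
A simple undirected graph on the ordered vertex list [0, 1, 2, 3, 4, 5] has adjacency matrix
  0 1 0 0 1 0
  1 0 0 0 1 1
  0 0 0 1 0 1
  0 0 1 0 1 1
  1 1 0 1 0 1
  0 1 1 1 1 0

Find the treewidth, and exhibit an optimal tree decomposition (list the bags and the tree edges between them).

Every bag has size at most 3, so the width is 3 − 1 = 2 and tw(G) ≤ 2. On the other hand G contains the 3-clique {2, 3, 5}. A clique must lie in a single bag of any decomposition, so no decomposition can have width below 2. Therefore the treewidth is 2.

Treewidth 2.
One optimal decomposition is:
Bags: B1 = {1, 4, 5}  B2 = {3, 4, 5}  B3 = {2, 3, 5}  B4 = {0, 1, 4}
Tree: B1–B2, B2–B3, B1–B4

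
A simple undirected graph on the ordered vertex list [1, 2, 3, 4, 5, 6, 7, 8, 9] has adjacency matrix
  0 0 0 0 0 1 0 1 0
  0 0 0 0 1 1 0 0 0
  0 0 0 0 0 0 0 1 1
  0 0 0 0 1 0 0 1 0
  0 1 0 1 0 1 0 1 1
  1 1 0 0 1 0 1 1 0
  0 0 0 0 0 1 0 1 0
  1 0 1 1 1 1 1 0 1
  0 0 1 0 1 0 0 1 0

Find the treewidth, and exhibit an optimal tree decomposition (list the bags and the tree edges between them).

Treewidth 2.
One optimal decomposition is:
Bags: B1 = {5, 8, 9}  B2 = {3, 8, 9}  B3 = {5, 6, 8}  B4 = {1, 6, 8}  B5 = {6, 7, 8}  B6 = {4, 5, 8}  B7 = {2, 5, 6}
Tree: B1–B2, B1–B3, B3–B4, B3–B5, B3–B6, B3–B7

The largest bag has 3 vertices, giving width 2; this decomposition certifies tw(G) ≤ 2. On the other hand G contains the 3-clique {1, 6, 8}. A clique must lie in a single bag of any decomposition, so no decomposition can have width below 2. The upper and lower bounds meet at 2, so that is the treewidth.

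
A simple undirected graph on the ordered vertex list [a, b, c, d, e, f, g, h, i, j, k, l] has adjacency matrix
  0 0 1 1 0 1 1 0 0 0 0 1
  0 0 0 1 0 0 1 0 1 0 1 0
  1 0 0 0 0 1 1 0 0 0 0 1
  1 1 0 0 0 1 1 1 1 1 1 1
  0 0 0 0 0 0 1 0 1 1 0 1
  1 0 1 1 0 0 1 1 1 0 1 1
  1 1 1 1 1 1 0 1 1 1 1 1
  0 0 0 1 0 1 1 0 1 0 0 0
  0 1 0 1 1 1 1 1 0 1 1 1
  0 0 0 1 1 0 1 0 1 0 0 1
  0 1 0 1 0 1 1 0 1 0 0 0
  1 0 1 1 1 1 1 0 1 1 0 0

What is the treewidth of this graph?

4

A width-4 tree decomposition is:
Bags: B1 = {d, f, g, i, k}  B2 = {b, d, g, i, k}  B3 = {d, f, g, i, l}  B4 = {d, g, i, j, l}  B5 = {e, g, i, j, l}  B6 = {a, d, f, g, l}  B7 = {d, f, g, h, i}  B8 = {a, c, f, g, l}
Tree: B1–B2, B1–B3, B3–B4, B4–B5, B3–B6, B3–B7, B6–B8
The largest bag has 5 vertices, giving width 4; this decomposition certifies tw(G) ≤ 4. On the other hand G contains the 5-clique {a, d, f, g, l}. A clique must lie in a single bag of any decomposition, so no decomposition can have width below 4. The upper and lower bounds meet at 4, so that is the treewidth.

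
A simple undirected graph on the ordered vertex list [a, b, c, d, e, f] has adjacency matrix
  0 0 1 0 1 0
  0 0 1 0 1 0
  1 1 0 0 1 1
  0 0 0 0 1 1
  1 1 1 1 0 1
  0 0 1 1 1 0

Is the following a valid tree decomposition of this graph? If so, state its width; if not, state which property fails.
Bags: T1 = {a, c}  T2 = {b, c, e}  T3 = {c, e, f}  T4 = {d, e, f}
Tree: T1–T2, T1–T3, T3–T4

A tree decomposition must satisfy three properties: every vertex lies in some bag; for every edge, both endpoints lie together in some bag; and for every vertex, the bags containing it form a connected subtree. Here edge (e,a) lies in no bag, so the decomposition is invalid.

No — edge (e,a) lies in no bag.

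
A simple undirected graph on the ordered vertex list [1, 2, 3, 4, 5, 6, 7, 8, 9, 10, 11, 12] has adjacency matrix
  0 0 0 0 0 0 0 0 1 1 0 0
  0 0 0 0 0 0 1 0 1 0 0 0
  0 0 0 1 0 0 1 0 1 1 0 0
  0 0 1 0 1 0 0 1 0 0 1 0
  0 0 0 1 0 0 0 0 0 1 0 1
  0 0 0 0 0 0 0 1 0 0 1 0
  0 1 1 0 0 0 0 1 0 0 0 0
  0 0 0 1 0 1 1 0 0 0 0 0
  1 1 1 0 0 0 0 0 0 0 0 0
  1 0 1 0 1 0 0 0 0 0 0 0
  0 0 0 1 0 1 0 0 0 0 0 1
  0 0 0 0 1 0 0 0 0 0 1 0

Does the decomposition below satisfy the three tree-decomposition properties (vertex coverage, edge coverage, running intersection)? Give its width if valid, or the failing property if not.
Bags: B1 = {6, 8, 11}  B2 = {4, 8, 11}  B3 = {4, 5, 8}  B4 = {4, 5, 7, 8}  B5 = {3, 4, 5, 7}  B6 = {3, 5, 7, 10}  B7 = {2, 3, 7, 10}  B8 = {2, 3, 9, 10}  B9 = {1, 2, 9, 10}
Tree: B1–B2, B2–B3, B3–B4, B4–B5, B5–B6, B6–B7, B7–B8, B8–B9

A tree decomposition must satisfy three properties: every vertex lies in some bag; for every edge, both endpoints lie together in some bag; and for every vertex, the bags containing it form a connected subtree. Here vertex 12 appears in no bag, so the decomposition is invalid.

No — vertex 12 appears in no bag.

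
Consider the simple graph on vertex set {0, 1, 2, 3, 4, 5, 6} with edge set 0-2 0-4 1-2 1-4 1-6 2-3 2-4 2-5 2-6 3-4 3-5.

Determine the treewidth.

A width-2 tree decomposition is:
Bags: B1 = {1, 2, 4}  B2 = {1, 2, 6}  B3 = {2, 3, 4}  B4 = {0, 2, 4}  B5 = {2, 3, 5}
Tree: B1–B2, B1–B3, B1–B4, B3–B5
The largest bag has 3 vertices, giving width 2; this decomposition certifies tw(G) ≤ 2. For the lower bound, the 3 vertices {0, 2, 4} are pairwise adjacent, and any tree decomposition puts a clique entirely inside one bag — forcing width ≥ 2. The upper and lower bounds meet at 2, so that is the treewidth.

2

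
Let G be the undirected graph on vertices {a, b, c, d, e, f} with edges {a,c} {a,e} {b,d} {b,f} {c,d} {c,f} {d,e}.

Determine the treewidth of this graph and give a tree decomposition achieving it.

The largest bag has 3 vertices, giving width 2; this decomposition certifies tw(G) ≤ 2. Since b–f–c–d–b is a cycle in G, G is not acyclic. Forests are exactly the graphs of treewidth ≤ 1, so tw(G) ≥ 2. Hence tw(G) = 2 exactly.

Treewidth 2.
One optimal decomposition is:
Bags: B1 = {b, d, f}  B2 = {c, d, f}  B3 = {c, d, e}  B4 = {a, c, e}
Tree: B1–B2, B2–B3, B3–B4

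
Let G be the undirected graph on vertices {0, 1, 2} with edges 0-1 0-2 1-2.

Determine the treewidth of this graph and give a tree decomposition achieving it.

A single bag containing all 3 vertices is trivially a valid decomposition of width 2. On the other hand G contains the 3-clique {0, 1, 2}. A clique must lie in a single bag of any decomposition, so no decomposition can have width below 2. Therefore the treewidth is 2.

Treewidth 2.
Bags: B1 = {0, 1, 2}
Tree: (single bag)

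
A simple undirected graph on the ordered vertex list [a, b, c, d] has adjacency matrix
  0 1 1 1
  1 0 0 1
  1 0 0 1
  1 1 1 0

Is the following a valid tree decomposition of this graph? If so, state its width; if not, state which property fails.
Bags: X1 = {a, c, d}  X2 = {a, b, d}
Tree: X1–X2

Yes; width 2.

Every vertex of G appears in some bag (union = {a, b, c, d}); every edge is covered by a bag; and for each vertex v the set of bags containing v is connected in the bag tree. The decomposition is therefore valid. The largest bag has 3 vertices, so the width is 2.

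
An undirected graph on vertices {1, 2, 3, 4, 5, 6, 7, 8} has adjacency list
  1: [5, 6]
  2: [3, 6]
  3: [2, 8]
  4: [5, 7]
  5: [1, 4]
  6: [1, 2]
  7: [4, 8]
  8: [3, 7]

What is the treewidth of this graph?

A width-2 tree decomposition is:
Bags: B1 = {1, 4, 5}  B2 = {1, 4, 6}  B3 = {2, 4, 6}  B4 = {2, 3, 4}  B5 = {3, 4, 8}  B6 = {4, 7, 8}
Tree: B1–B2, B2–B3, B3–B4, B4–B5, B5–B6
Every bag has size at most 3, so the width is 3 − 1 = 2 and tw(G) ≤ 2. Since 4–5–1–6–2–3–8–7–4 is a cycle in G, G is not acyclic. Forests are exactly the graphs of treewidth ≤ 1, so tw(G) ≥ 2. Hence tw(G) = 2 exactly.

2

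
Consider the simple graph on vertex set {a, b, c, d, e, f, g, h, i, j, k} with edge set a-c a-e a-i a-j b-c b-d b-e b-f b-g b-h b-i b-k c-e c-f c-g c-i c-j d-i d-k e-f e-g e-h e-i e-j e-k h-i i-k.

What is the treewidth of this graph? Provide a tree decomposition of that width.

Treewidth 3.
One optimal decomposition is:
Bags: B1 = {b, e, h, i}  B2 = {b, c, e, i}  B3 = {a, c, e, i}  B4 = {b, e, i, k}  B5 = {b, d, i, k}  B6 = {a, c, e, j}  B7 = {b, c, e, g}  B8 = {b, c, e, f}
Tree: B1–B2, B2–B3, B2–B4, B4–B5, B3–B6, B2–B7, B2–B8

The largest bag has 4 vertices, giving width 3; this decomposition certifies tw(G) ≤ 3. On the other hand G contains the 4-clique {b, d, i, k}. A clique must lie in a single bag of any decomposition, so no decomposition can have width below 3. Therefore the treewidth is 3.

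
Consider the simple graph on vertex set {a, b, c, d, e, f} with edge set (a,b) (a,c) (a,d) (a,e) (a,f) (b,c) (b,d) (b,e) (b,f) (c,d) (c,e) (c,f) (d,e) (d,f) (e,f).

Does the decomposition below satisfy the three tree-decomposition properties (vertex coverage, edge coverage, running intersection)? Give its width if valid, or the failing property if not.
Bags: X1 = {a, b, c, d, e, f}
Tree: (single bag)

Checking the three conditions: (i) the bags cover all of {a, b, c, d, e, f}; (ii) for each edge, some bag contains both endpoints; (iii) the bags containing any fixed vertex form a subtree. All hold, so the decomposition is valid with width 6 − 1 = 5.

Yes; width 5.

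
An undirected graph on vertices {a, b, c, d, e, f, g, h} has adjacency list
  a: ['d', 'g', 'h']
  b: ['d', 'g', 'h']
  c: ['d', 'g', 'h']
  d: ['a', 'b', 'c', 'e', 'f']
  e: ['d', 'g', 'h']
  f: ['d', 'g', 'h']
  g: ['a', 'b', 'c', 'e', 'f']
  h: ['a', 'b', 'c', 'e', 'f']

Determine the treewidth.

A width-3 tree decomposition is:
Bags: B1 = {d, f, g, h}  B2 = {d, e, g, h}  B3 = {a, d, g, h}  B4 = {b, d, g, h}  B5 = {c, d, g, h}
Tree: B1–B2, B2–B3, B3–B4, B4–B5
Every bag has size at most 4, so the width is 4 − 1 = 3 and tw(G) ≤ 3. For the lower bound: the 4 vertex sets {d,f}, {e,h}, {g}, {a} are disjoint, each induces a connected subgraph, and every pair is joined by at least one edge of G. Contracting each set to a single vertex therefore yields K_{4} as a minor, and since treewidth is minor-monotone, tw(G) ≥ tw(K_{4}) = 3. Combining the bounds, tw(G) = 3.

3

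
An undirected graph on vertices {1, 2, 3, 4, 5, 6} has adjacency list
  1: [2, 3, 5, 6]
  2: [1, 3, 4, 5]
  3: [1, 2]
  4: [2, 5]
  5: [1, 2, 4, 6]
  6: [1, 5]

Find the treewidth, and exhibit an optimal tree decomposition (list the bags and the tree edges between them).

The largest bag has 3 vertices, giving width 2; this decomposition certifies tw(G) ≤ 2. On the other hand G contains the 3-clique {1, 2, 3}. A clique must lie in a single bag of any decomposition, so no decomposition can have width below 2. The upper and lower bounds meet at 2, so that is the treewidth.

Treewidth 2.
One optimal decomposition is:
Bags: B1 = {1, 5, 6}  B2 = {1, 2, 5}  B3 = {2, 4, 5}  B4 = {1, 2, 3}
Tree: B1–B2, B2–B3, B2–B4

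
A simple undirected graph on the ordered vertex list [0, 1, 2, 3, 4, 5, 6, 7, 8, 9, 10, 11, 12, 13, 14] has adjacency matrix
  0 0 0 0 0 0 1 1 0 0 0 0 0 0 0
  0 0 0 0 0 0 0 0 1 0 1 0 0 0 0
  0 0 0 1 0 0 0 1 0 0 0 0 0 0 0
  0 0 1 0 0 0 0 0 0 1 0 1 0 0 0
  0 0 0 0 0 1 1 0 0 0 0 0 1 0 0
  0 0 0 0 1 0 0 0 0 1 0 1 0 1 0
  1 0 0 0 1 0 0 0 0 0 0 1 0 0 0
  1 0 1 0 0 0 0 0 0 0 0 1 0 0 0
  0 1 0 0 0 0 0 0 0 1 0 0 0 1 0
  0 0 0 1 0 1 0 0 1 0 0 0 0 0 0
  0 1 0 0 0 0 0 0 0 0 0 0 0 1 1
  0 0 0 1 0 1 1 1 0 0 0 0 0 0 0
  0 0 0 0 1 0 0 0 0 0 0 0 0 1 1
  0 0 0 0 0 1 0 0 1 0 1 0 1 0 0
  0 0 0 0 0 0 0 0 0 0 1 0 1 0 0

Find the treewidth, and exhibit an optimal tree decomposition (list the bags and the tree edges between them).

The largest bag has 4 vertices, giving width 3; this decomposition certifies tw(G) ≤ 3. For the lower bound: the 4 vertex sets {1,10,14}, {12}, {13}, {4,5,8,9} are disjoint, each induces a connected subgraph, and every pair is joined by at least one edge of G. Contracting each set to a single vertex therefore yields K_{4} as a minor, and since treewidth is minor-monotone, tw(G) ≥ tw(K_{4}) = 3. Combining the bounds, tw(G) = 3.

Treewidth 3.
One optimal decomposition is:
Bags: B1 = {1, 10, 12, 14}  B2 = {1, 10, 12, 13}  B3 = {1, 8, 12, 13}  B4 = {4, 8, 12, 13}  B5 = {4, 5, 8, 13}  B6 = {4, 5, 8, 9}  B7 = {4, 5, 6, 9}  B8 = {5, 6, 9, 11}  B9 = {3, 6, 9, 11}  B10 = {0, 3, 6, 11}  B11 = {0, 3, 7, 11}  B12 = {0, 2, 3, 7}
Tree: B1–B2, B2–B3, B3–B4, B4–B5, B5–B6, B6–B7, B7–B8, B8–B9, B9–B10, B10–B11, B11–B12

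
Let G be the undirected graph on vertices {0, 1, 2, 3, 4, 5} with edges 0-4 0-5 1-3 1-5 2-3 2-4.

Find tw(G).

A width-2 tree decomposition is:
Bags: B1 = {1, 3, 5}  B2 = {0, 3, 5}  B3 = {0, 3, 4}  B4 = {2, 3, 4}
Tree: B1–B2, B2–B3, B3–B4
Every bag has size at most 3, so the width is 3 − 1 = 2 and tw(G) ≤ 2. Since 3–1–5–0–4–2–3 is a cycle in G, G is not acyclic. Forests are exactly the graphs of treewidth ≤ 1, so tw(G) ≥ 2. Hence tw(G) = 2 exactly.

2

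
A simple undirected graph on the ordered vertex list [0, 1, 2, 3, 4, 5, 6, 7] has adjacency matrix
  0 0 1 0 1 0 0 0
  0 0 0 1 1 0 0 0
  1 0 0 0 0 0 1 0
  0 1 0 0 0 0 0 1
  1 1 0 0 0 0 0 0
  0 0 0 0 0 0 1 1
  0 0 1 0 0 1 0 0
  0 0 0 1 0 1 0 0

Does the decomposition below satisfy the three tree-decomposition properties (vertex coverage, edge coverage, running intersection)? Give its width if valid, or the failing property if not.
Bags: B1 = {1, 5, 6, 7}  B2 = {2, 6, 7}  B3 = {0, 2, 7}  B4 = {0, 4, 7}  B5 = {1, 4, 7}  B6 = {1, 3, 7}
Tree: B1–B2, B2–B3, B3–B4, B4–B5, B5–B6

A tree decomposition must satisfy three properties: every vertex lies in some bag; for every edge, both endpoints lie together in some bag; and for every vertex, the bags containing it form a connected subtree. Here bags containing vertex 1 are not connected in the tree, so the decomposition is invalid.

No — bags containing vertex 1 are not connected in the tree.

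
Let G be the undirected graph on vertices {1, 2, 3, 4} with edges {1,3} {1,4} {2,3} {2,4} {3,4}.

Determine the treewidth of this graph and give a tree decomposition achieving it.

Treewidth 2.
One optimal decomposition is:
Bags: B1 = {2, 3, 4}  B2 = {1, 3, 4}
Tree: B1–B2

The largest bag has 3 vertices, giving width 2; this decomposition certifies tw(G) ≤ 2. On the other hand G contains the 3-clique {1, 3, 4}. A clique must lie in a single bag of any decomposition, so no decomposition can have width below 2. Therefore the treewidth is 2.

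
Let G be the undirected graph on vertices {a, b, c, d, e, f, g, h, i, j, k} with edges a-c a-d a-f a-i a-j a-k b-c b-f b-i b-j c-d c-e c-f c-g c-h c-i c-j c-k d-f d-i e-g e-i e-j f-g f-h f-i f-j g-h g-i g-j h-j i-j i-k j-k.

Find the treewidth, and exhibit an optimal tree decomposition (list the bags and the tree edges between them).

The largest bag has 5 vertices, giving width 4; this decomposition certifies tw(G) ≤ 4. On the other hand G contains the 5-clique {c, f, g, h, j}. A clique must lie in a single bag of any decomposition, so no decomposition can have width below 4. Hence tw(G) = 4 exactly.

Treewidth 4.
Bags: B1 = {a, c, f, i, j}  B2 = {a, c, d, f, i}  B3 = {c, f, g, i, j}  B4 = {a, c, i, j, k}  B5 = {b, c, f, i, j}  B6 = {c, e, g, i, j}  B7 = {c, f, g, h, j}
Tree: B1–B2, B1–B3, B1–B4, B3–B5, B3–B6, B3–B7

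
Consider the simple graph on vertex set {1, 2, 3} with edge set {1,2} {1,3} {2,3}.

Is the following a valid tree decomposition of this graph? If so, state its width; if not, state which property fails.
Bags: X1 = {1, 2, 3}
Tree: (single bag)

Yes; width 2.

Checking the three conditions: (i) the bags cover all of {1, 2, 3}; (ii) for each edge, some bag contains both endpoints; (iii) the bags containing any fixed vertex form a subtree. All hold, so the decomposition is valid with width 3 − 1 = 2.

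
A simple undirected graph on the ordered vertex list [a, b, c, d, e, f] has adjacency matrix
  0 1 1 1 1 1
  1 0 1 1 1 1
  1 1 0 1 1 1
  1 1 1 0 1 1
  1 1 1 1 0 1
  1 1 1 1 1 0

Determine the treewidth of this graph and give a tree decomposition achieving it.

A single bag containing all 6 vertices is trivially a valid decomposition of width 5. For the lower bound, the 6 vertices {a, b, c, d, e, f} are pairwise adjacent, and any tree decomposition puts a clique entirely inside one bag — forcing width ≥ 5. The upper and lower bounds meet at 5, so that is the treewidth.

Treewidth 5.
One such decomposition:
Bags: B1 = {a, b, c, d, e, f}
Tree: (single bag)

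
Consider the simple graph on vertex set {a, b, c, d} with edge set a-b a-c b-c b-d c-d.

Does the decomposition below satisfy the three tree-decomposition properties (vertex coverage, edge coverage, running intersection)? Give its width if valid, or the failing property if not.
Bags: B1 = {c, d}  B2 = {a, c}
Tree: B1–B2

A tree decomposition must satisfy three properties: every vertex lies in some bag; for every edge, both endpoints lie together in some bag; and for every vertex, the bags containing it form a connected subtree. Here vertex b appears in no bag, so the decomposition is invalid.

No — vertex b appears in no bag.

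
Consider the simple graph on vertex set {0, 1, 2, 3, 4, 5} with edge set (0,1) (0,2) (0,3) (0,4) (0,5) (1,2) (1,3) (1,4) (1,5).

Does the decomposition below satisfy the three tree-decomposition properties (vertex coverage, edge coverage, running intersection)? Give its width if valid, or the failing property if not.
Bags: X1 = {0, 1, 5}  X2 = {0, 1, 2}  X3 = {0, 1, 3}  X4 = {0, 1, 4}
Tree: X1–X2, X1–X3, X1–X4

Yes; width 2.

Checking the three conditions: (i) the bags cover all of {0, 1, 2, 3, 4, 5}; (ii) for each edge, some bag contains both endpoints; (iii) the bags containing any fixed vertex form a subtree. All hold, so the decomposition is valid with width 3 − 1 = 2.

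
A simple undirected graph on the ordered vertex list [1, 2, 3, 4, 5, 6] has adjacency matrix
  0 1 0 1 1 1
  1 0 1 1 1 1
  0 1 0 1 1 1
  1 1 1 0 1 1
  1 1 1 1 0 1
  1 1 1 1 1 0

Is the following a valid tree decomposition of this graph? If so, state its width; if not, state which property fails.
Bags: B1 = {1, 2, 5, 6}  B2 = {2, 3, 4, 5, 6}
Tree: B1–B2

A tree decomposition must satisfy three properties: every vertex lies in some bag; for every edge, both endpoints lie together in some bag; and for every vertex, the bags containing it form a connected subtree. Here edge (4,1) lies in no bag, so the decomposition is invalid.

No — edge (4,1) lies in no bag.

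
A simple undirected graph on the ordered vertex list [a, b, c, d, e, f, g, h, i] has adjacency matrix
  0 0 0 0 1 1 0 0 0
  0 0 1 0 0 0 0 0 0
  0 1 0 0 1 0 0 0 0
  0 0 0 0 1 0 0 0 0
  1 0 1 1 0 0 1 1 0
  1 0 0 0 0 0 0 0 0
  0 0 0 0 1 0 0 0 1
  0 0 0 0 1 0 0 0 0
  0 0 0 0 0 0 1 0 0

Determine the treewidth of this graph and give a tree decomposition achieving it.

Treewidth 1.
One optimal decomposition is:
Bags: B1 = {a, e}  B2 = {c, e}  B3 = {e, g}  B4 = {e, h}  B5 = {d, e}  B6 = {b, c}  B7 = {a, f}  B8 = {g, i}
Tree: B1–B2, B1–B3, B2–B4, B1–B5, B2–B6, B1–B7, B3–B8

Each bag holds 2 vertices, so the decomposition has width 1, which upper-bounds the treewidth. G has an edge, so its treewidth is at least 1. Combining the bounds, tw(G) = 1.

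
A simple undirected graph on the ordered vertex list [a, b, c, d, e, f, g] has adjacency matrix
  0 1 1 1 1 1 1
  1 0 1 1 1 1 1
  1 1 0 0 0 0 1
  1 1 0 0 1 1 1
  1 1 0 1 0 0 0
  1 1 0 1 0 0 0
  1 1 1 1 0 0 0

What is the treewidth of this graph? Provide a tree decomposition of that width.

Each bag holds 4 vertices, so the decomposition has width 3, which upper-bounds the treewidth. For the lower bound, the 4 vertices {a, b, d, g} are pairwise adjacent, and any tree decomposition puts a clique entirely inside one bag — forcing width ≥ 3. Therefore the treewidth is 3.

Treewidth 3.
Bags: B1 = {a, b, d, f}  B2 = {a, b, d, g}  B3 = {a, b, d, e}  B4 = {a, b, c, g}
Tree: B1–B2, B2–B3, B2–B4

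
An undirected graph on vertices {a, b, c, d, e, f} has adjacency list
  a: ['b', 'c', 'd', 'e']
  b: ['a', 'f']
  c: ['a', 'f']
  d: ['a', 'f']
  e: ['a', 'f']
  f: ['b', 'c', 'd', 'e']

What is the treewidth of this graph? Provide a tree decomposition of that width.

Treewidth 2.
One such decomposition:
Bags: B1 = {a, b, f}  B2 = {a, c, f}  B3 = {a, d, f}  B4 = {a, e, f}
Tree: B1–B2, B2–B3, B3–B4

The largest bag has 3 vertices, giving width 2; this decomposition certifies tw(G) ≤ 2. For the lower bound, G contains the cycle f–b–a–c–f, so G is not a forest; only forests have treewidth ≤ 1, hence tw(G) ≥ 2. Hence tw(G) = 2 exactly.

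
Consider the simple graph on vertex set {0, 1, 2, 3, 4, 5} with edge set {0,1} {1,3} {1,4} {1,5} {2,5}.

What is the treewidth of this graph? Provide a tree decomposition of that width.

Treewidth 1.
One such decomposition:
Bags: B1 = {1, 3}  B2 = {1, 5}  B3 = {2, 5}  B4 = {1, 4}  B5 = {0, 1}
Tree: B1–B2, B2–B3, B1–B4, B4–B5

Each bag holds 2 vertices, so the decomposition has width 1, which upper-bounds the treewidth. G has an edge, so its treewidth is at least 1. The upper and lower bounds meet at 1, so that is the treewidth.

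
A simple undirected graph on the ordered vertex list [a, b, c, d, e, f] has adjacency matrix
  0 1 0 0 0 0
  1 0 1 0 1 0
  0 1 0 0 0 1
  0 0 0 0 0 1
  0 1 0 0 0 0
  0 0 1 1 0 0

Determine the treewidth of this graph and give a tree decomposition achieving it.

Treewidth 1.
One optimal decomposition is:
Bags: B1 = {b, c}  B2 = {c, f}  B3 = {a, b}  B4 = {b, e}  B5 = {d, f}
Tree: B1–B2, B1–B3, B1–B4, B2–B5

Every bag has size at most 2, so the width is 2 − 1 = 1 and tw(G) ≤ 1. Since G has at least one edge (e.g. b–c), it is not an edgeless graph, so tw(G) ≥ 1. Combining the bounds, tw(G) = 1.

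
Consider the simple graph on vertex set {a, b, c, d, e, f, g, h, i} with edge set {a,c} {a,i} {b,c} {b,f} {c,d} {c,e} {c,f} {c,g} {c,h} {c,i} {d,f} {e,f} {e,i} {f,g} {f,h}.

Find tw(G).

2

A width-2 tree decomposition is:
Bags: B1 = {c, e, f}  B2 = {c, e, i}  B3 = {c, d, f}  B4 = {a, c, i}  B5 = {c, f, g}  B6 = {b, c, f}  B7 = {c, f, h}
Tree: B1–B2, B1–B3, B2–B4, B1–B5, B5–B6, B5–B7
Every bag has size at most 3, so the width is 3 − 1 = 2 and tw(G) ≤ 2. Conversely, {a, c, i} is a clique of size 3, and the vertices of any clique must share a bag in every tree decomposition; so some bag has ≥ 3 vertices and tw(G) ≥ 2. Hence tw(G) = 2 exactly.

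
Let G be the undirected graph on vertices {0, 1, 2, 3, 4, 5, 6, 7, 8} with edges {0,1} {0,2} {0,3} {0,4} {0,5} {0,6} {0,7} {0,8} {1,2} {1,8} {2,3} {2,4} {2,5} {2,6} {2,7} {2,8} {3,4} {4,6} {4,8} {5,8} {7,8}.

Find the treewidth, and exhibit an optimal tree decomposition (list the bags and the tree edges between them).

Each bag holds 4 vertices, so the decomposition has width 3, which upper-bounds the treewidth. For the lower bound, the 4 vertices {0, 1, 2, 8} are pairwise adjacent, and any tree decomposition puts a clique entirely inside one bag — forcing width ≥ 3. Hence tw(G) = 3 exactly.

Treewidth 3.
Bags: B1 = {0, 1, 2, 8}  B2 = {0, 2, 7, 8}  B3 = {0, 2, 4, 8}  B4 = {0, 2, 4, 6}  B5 = {0, 2, 5, 8}  B6 = {0, 2, 3, 4}
Tree: B1–B2, B2–B3, B3–B4, B1–B5, B4–B6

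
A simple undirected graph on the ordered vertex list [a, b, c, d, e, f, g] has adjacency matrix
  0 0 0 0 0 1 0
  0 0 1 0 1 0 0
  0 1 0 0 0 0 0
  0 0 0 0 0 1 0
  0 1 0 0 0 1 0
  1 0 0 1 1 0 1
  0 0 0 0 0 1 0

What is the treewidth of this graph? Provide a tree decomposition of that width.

The largest bag has 2 vertices, giving width 1; this decomposition certifies tw(G) ≤ 1. Any graph with an edge has treewidth ≥ 1, and G has the edge b–e. Therefore the treewidth is 1.

Treewidth 1.
Bags: B1 = {b, e}  B2 = {e, f}  B3 = {f, g}  B4 = {a, f}  B5 = {d, f}  B6 = {b, c}
Tree: B1–B2, B2–B3, B2–B4, B4–B5, B1–B6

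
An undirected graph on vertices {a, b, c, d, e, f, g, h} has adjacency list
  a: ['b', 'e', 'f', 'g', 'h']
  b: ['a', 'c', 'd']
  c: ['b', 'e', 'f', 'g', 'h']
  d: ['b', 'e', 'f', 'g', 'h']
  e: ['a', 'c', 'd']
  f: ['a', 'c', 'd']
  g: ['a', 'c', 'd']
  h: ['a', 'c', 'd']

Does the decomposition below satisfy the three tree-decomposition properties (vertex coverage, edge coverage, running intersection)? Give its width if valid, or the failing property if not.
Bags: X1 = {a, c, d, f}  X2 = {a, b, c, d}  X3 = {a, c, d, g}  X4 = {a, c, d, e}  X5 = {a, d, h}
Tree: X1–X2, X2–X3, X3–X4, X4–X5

No — edge (c,h) lies in no bag.

A tree decomposition must satisfy three properties: every vertex lies in some bag; for every edge, both endpoints lie together in some bag; and for every vertex, the bags containing it form a connected subtree. Here edge (c,h) lies in no bag, so the decomposition is invalid.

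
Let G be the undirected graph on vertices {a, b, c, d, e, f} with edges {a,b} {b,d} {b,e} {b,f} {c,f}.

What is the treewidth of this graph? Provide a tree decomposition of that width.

Treewidth 1.
Bags: B1 = {b, d}  B2 = {b, e}  B3 = {a, b}  B4 = {b, f}  B5 = {c, f}
Tree: B1–B2, B1–B3, B1–B4, B4–B5

The largest bag has 2 vertices, giving width 1; this decomposition certifies tw(G) ≤ 1. G has an edge, so its treewidth is at least 1. Combining the bounds, tw(G) = 1.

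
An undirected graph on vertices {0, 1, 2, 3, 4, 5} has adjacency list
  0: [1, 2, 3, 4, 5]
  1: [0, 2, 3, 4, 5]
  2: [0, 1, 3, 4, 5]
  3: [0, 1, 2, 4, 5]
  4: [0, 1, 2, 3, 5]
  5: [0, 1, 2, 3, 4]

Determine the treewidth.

A width-5 tree decomposition is:
Bags: B1 = {0, 1, 2, 3, 4, 5}
Tree: (single bag)
With just one bag of size 6, the width is 6 − 1 = 5, so tw(G) ≤ 5. On the other hand G contains the 6-clique {0, 1, 2, 3, 4, 5}. A clique must lie in a single bag of any decomposition, so no decomposition can have width below 5. Combining the bounds, tw(G) = 5.

5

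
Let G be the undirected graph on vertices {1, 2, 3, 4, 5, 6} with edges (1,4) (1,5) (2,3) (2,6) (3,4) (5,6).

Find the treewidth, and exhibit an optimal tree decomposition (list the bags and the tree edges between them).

The largest bag has 3 vertices, giving width 2; this decomposition certifies tw(G) ≤ 2. The edges 1–4–3–2–6–5–1 form a cycle, so G is not a tree and its treewidth is at least 2. The upper and lower bounds meet at 2, so that is the treewidth.

Treewidth 2.
Bags: B1 = {1, 3, 4}  B2 = {1, 2, 3}  B3 = {1, 2, 6}  B4 = {1, 5, 6}
Tree: B1–B2, B2–B3, B3–B4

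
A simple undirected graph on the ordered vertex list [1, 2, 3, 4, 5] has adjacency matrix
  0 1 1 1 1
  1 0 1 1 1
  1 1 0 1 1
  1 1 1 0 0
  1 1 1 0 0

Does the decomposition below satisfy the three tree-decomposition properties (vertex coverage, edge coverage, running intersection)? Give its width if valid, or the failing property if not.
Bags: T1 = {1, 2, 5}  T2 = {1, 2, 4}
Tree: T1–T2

No — vertex 3 appears in no bag.

A tree decomposition must satisfy three properties: every vertex lies in some bag; for every edge, both endpoints lie together in some bag; and for every vertex, the bags containing it form a connected subtree. Here vertex 3 appears in no bag, so the decomposition is invalid.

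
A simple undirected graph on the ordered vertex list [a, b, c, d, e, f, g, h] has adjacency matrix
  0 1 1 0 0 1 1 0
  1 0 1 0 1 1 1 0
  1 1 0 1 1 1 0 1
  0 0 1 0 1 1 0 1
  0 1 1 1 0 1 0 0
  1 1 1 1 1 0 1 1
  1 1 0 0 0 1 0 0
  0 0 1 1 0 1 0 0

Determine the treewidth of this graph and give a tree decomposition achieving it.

Treewidth 3.
One such decomposition:
Bags: B1 = {c, d, e, f}  B2 = {b, c, e, f}  B3 = {a, b, c, f}  B4 = {a, b, f, g}  B5 = {c, d, f, h}
Tree: B1–B2, B2–B3, B3–B4, B1–B5

The largest bag has 4 vertices, giving width 3; this decomposition certifies tw(G) ≤ 3. On the other hand G contains the 4-clique {a, b, f, g}. A clique must lie in a single bag of any decomposition, so no decomposition can have width below 3. Therefore the treewidth is 3.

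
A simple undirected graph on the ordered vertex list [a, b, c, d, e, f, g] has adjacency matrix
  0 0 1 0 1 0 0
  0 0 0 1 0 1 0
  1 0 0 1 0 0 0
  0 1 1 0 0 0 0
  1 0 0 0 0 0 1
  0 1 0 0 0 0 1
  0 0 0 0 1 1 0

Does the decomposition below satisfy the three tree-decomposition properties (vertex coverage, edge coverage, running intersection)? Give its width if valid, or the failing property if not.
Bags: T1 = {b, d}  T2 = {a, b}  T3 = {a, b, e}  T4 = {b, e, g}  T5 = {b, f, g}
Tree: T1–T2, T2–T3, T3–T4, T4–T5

A tree decomposition must satisfy three properties: every vertex lies in some bag; for every edge, both endpoints lie together in some bag; and for every vertex, the bags containing it form a connected subtree. Here vertex c appears in no bag, so the decomposition is invalid.

No — vertex c appears in no bag.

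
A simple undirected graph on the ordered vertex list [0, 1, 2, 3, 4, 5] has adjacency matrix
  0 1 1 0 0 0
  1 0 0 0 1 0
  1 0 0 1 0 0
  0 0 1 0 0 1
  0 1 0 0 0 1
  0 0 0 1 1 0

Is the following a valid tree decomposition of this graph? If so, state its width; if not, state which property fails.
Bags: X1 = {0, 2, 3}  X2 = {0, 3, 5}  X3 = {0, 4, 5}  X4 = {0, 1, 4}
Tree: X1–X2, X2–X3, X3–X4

Yes; width 2.

Checking the three conditions: (i) the bags cover all of {0, 1, 2, 3, 4, 5}; (ii) for each edge, some bag contains both endpoints; (iii) the bags containing any fixed vertex form a subtree. All hold, so the decomposition is valid with width 3 − 1 = 2.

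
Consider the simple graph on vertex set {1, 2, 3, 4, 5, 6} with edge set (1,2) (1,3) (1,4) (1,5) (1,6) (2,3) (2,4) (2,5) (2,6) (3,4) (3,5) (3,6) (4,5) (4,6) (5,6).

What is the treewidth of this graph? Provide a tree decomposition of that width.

Treewidth 5.
Bags: B1 = {1, 2, 3, 4, 5, 6}
Tree: (single bag)

A single bag containing all 6 vertices is trivially a valid decomposition of width 5. Conversely, {1, 2, 3, 4, 5, 6} is a clique of size 6, and the vertices of any clique must share a bag in every tree decomposition; so some bag has ≥ 6 vertices and tw(G) ≥ 5. The upper and lower bounds meet at 5, so that is the treewidth.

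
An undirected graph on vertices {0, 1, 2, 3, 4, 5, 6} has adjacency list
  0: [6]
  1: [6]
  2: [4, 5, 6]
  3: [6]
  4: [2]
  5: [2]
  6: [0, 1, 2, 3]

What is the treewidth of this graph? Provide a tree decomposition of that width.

Treewidth 1.
Bags: B1 = {3, 6}  B2 = {2, 6}  B3 = {2, 5}  B4 = {1, 6}  B5 = {0, 6}  B6 = {2, 4}
Tree: B1–B2, B2–B3, B1–B4, B1–B5, B3–B6

Every bag has size at most 2, so the width is 2 − 1 = 1 and tw(G) ≤ 1. Any graph with an edge has treewidth ≥ 1, and G has the edge 6–3. The upper and lower bounds meet at 1, so that is the treewidth.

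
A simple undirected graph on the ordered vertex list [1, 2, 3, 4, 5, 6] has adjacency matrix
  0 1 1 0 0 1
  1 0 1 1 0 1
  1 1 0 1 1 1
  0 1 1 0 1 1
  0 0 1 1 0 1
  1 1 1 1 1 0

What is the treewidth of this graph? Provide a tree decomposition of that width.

Every bag has size at most 4, so the width is 4 − 1 = 3 and tw(G) ≤ 3. Conversely, {1, 2, 3, 6} is a clique of size 4, and the vertices of any clique must share a bag in every tree decomposition; so some bag has ≥ 4 vertices and tw(G) ≥ 3. The upper and lower bounds meet at 3, so that is the treewidth.

Treewidth 3.
One optimal decomposition is:
Bags: B1 = {1, 2, 3, 6}  B2 = {2, 3, 4, 6}  B3 = {3, 4, 5, 6}
Tree: B1–B2, B2–B3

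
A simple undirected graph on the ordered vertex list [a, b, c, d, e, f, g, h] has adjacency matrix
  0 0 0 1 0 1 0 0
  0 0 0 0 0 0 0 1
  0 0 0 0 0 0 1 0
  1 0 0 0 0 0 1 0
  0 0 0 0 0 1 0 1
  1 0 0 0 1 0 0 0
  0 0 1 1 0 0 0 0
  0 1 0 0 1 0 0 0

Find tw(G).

1

A width-1 tree decomposition is:
Bags: B1 = {b, h}  B2 = {e, h}  B3 = {e, f}  B4 = {a, f}  B5 = {a, d}  B6 = {d, g}  B7 = {c, g}
Tree: B1–B2, B2–B3, B3–B4, B4–B5, B5–B6, B6–B7
Every bag has size at most 2, so the width is 2 − 1 = 1 and tw(G) ≤ 1. Since G has at least one edge (e.g. b–h), it is not an edgeless graph, so tw(G) ≥ 1. Therefore the treewidth is 1.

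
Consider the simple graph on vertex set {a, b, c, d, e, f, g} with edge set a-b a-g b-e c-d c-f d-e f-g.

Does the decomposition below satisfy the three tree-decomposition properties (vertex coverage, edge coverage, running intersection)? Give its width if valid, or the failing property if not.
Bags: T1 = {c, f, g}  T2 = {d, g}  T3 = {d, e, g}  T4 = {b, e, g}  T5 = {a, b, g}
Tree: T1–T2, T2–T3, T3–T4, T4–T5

A tree decomposition must satisfy three properties: every vertex lies in some bag; for every edge, both endpoints lie together in some bag; and for every vertex, the bags containing it form a connected subtree. Here edge (c,d) lies in no bag, so the decomposition is invalid.

No — edge (c,d) lies in no bag.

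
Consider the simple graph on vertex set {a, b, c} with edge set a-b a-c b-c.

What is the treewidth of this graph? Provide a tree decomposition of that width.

Treewidth 2.
One optimal decomposition is:
Bags: B1 = {a, b, c}
Tree: (single bag)

A single bag containing all 3 vertices is trivially a valid decomposition of width 2. Conversely, {a, b, c} is a clique of size 3, and the vertices of any clique must share a bag in every tree decomposition; so some bag has ≥ 3 vertices and tw(G) ≥ 2. Hence tw(G) = 2 exactly.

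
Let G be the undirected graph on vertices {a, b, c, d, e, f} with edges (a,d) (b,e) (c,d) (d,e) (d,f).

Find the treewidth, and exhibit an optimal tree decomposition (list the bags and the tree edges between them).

Treewidth 1.
Bags: B1 = {c, d}  B2 = {a, d}  B3 = {d, e}  B4 = {b, e}  B5 = {d, f}
Tree: B1–B2, B2–B3, B3–B4, B2–B5

Every bag has size at most 2, so the width is 2 − 1 = 1 and tw(G) ≤ 1. G has an edge, so its treewidth is at least 1. Therefore the treewidth is 1.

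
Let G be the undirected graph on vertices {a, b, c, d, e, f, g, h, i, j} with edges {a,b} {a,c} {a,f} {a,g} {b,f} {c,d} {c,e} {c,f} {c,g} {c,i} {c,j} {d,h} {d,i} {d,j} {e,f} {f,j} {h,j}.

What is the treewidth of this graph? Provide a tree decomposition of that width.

Treewidth 2.
Bags: B1 = {c, f, j}  B2 = {a, c, f}  B3 = {c, d, j}  B4 = {c, e, f}  B5 = {d, h, j}  B6 = {c, d, i}  B7 = {a, c, g}  B8 = {a, b, f}
Tree: B1–B2, B1–B3, B1–B4, B3–B5, B3–B6, B2–B7, B2–B8

The largest bag has 3 vertices, giving width 2; this decomposition certifies tw(G) ≤ 2. For the lower bound, the 3 vertices {d, h, j} are pairwise adjacent, and any tree decomposition puts a clique entirely inside one bag — forcing width ≥ 2. Combining the bounds, tw(G) = 2.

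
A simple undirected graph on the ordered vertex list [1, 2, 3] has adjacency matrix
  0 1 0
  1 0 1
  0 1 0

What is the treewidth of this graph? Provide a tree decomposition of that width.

The largest bag has 2 vertices, giving width 1; this decomposition certifies tw(G) ≤ 1. Any graph with an edge has treewidth ≥ 1, and G has the edge 1–2. Combining the bounds, tw(G) = 1.

Treewidth 1.
Bags: B1 = {1, 2}  B2 = {2, 3}
Tree: B1–B2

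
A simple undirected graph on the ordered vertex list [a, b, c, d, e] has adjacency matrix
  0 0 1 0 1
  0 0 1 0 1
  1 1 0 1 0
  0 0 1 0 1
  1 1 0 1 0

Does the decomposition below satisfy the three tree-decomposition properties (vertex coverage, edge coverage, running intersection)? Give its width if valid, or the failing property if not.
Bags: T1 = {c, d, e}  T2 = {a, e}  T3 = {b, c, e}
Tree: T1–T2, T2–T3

No — edge (c,a) lies in no bag.

A tree decomposition must satisfy three properties: every vertex lies in some bag; for every edge, both endpoints lie together in some bag; and for every vertex, the bags containing it form a connected subtree. Here edge (c,a) lies in no bag, so the decomposition is invalid.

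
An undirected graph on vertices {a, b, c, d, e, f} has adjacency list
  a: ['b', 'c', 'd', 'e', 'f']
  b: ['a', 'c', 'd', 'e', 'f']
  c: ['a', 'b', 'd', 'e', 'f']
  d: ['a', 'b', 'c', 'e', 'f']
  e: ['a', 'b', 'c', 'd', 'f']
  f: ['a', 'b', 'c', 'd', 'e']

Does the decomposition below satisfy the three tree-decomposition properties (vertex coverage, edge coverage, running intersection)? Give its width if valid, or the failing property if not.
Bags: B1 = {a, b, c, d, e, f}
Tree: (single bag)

Every vertex of G appears in some bag (union = {a, b, c, d, e, f}); every edge is covered by a bag; and for each vertex v the set of bags containing v is connected in the bag tree. The decomposition is therefore valid. The largest bag has 6 vertices, so the width is 5.

Yes; width 5.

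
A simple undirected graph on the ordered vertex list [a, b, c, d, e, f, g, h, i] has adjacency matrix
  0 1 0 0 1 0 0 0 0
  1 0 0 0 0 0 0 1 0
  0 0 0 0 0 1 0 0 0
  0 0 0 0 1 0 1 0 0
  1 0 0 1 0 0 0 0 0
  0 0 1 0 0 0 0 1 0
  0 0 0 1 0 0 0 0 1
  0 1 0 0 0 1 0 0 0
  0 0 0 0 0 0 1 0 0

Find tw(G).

1

A width-1 tree decomposition is:
Bags: B1 = {c, f}  B2 = {f, h}  B3 = {b, h}  B4 = {a, b}  B5 = {a, e}  B6 = {d, e}  B7 = {d, g}  B8 = {g, i}
Tree: B1–B2, B2–B3, B3–B4, B4–B5, B5–B6, B6–B7, B7–B8
Every bag has size at most 2, so the width is 2 − 1 = 1 and tw(G) ≤ 1. Any graph with an edge has treewidth ≥ 1, and G has the edge c–f. Therefore the treewidth is 1.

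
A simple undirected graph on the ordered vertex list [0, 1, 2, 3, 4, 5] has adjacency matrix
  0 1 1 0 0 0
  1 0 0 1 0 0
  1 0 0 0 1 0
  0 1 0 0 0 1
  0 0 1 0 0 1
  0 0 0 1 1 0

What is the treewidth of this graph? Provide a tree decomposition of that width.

Treewidth 2.
One such decomposition:
Bags: B1 = {1, 3, 5}  B2 = {1, 4, 5}  B3 = {1, 2, 4}  B4 = {0, 1, 2}
Tree: B1–B2, B2–B3, B3–B4

Each bag holds 3 vertices, so the decomposition has width 2, which upper-bounds the treewidth. Since 1–3–5–4–2–0–1 is a cycle in G, G is not acyclic. Forests are exactly the graphs of treewidth ≤ 1, so tw(G) ≥ 2. Combining the bounds, tw(G) = 2.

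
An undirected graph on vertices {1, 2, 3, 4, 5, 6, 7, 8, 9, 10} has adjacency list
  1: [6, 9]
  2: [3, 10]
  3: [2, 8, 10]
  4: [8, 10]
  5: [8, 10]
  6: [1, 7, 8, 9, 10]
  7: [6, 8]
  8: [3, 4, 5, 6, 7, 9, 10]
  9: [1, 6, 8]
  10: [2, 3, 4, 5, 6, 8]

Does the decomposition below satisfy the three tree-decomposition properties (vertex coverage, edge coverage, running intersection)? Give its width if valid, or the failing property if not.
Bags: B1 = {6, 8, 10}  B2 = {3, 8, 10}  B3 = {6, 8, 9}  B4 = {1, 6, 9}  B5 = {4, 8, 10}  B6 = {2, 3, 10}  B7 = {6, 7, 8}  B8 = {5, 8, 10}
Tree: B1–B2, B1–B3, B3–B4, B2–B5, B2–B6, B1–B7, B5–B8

Every vertex of G appears in some bag (union = {1, 2, 3, 4, 5, 6, 7, 8, 9, 10}); every edge is covered by a bag; and for each vertex v the set of bags containing v is connected in the bag tree. The decomposition is therefore valid. The largest bag has 3 vertices, so the width is 2.

Yes; width 2.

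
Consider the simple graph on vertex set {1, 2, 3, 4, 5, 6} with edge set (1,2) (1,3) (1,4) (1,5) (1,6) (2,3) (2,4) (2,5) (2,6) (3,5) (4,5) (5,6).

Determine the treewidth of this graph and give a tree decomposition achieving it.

The largest bag has 4 vertices, giving width 3; this decomposition certifies tw(G) ≤ 3. Conversely, {1, 2, 3, 5} is a clique of size 4, and the vertices of any clique must share a bag in every tree decomposition; so some bag has ≥ 4 vertices and tw(G) ≥ 3. The upper and lower bounds meet at 3, so that is the treewidth.

Treewidth 3.
Bags: B1 = {1, 2, 4, 5}  B2 = {1, 2, 5, 6}  B3 = {1, 2, 3, 5}
Tree: B1–B2, B2–B3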